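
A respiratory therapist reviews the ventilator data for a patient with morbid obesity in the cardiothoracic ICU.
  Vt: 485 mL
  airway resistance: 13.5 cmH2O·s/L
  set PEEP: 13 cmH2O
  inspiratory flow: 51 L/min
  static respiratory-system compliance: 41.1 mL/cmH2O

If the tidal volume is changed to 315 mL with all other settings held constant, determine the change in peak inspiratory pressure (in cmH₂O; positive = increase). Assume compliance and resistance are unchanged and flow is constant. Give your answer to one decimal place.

PIP = Vt/C + R·V̇ + PEEP (constant-flow equation of motion).
Only the elastic term changes: ΔPIP = ΔVt / C = (315 − 485) / 41.1 = -4.136 cmH2O.

-4.1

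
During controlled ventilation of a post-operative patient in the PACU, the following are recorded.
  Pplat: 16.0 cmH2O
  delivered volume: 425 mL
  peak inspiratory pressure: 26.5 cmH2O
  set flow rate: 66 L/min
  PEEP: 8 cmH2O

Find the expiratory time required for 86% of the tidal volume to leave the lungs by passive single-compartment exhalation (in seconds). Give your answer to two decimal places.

Flow: 66 L/min ÷ 60 = 1.1 L/s.
R = (PIP − Pplat)/V̇ = (26.5 − 16.0) / 1.1 = 10.5/1.1 = 9.545 cmH2O·s/L.
C = Vt/(Pplat − PEEP) = 425.0 / (16.0 − 8) = 425.0/8.0 = 53.125 mL/cmH2O.
τ = R × C = 9.545 × 0.05313 L/cmH2O = 0.5071 s.
t = −τ·ln(1 − 0.86) = −0.5071·ln(0.14) = 0.997 s.

1.00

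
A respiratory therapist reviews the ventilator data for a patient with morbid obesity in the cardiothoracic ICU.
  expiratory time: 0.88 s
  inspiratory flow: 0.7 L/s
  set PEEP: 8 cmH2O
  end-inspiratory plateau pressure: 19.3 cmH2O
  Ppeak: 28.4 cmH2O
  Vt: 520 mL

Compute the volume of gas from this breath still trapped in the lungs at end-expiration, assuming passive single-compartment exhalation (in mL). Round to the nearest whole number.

R = (PIP − Pplat)/V̇ = (28.4 − 19.3) / 0.7 = 9.1/0.7 = 13.0 cmH2O·s/L.
C = Vt/(Pplat − PEEP) = 520.0 / (19.3 − 8) = 520.0/11.3 = 46.018 mL/cmH2O.
τ = R × C = 13.0 × 0.04602 L/cmH2O = 0.5983 s.
Fraction remaining = e^(−Te/τ) = e^(−0.88/0.5983) = 0.2297.
Trapped volume = 520.0 × 0.2297 = 119.44 mL.

119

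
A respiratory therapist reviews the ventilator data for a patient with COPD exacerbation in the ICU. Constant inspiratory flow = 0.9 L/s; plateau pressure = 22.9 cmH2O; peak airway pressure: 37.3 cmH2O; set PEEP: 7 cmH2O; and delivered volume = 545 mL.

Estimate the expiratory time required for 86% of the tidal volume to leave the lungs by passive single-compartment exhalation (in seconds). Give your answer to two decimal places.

R = (PIP − Pplat)/V̇ = (37.3 − 22.9) / 0.9 = 14.4/0.9 = 16.0 cmH2O·s/L.
C = Vt/(Pplat − PEEP) = 545.0 / (22.9 − 7) = 545.0/15.9 = 34.277 mL/cmH2O.
τ = R × C = 16.0 × 0.03428 L/cmH2O = 0.5485 s.
t = −τ·ln(1 − 0.86) = −0.5485·ln(0.14) = 1.078 s.

1.08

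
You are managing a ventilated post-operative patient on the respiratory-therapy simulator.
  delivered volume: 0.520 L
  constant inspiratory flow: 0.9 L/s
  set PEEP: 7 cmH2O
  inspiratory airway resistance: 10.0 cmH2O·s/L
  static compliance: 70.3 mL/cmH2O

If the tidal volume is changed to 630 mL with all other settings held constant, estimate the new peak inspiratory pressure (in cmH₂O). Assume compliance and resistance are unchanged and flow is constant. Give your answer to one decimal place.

25.0

PIP = Vt/C + R·V̇ + PEEP (constant-flow equation of motion).
Only the elastic term changes: ΔPIP = ΔVt / C = (630 − 520) / 70.3 = 1.565 cmH2O.
Original PIP = 520/70.3 + 10.0×0.9 + 7 = 23.397 cmH2O; new PIP = 23.397 + (1.565) = 24.962 cmH2O.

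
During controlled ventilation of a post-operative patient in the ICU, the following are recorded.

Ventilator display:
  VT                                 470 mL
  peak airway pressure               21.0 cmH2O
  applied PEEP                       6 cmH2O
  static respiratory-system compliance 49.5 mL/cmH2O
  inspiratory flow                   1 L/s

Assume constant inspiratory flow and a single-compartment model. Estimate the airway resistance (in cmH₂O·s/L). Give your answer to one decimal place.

Equation of motion (constant flow): PIP = Vt/C + R·V̇ + PEEP.
R·V̇ = PIP − Vt/C − PEEP = 21.0 − 470/49.5 − 6 = 21.0 − 9.495 − 6 = 5.505 cmH2O.
R = 5.505 / 1 = 5.505 cmH2O·s/L.

5.5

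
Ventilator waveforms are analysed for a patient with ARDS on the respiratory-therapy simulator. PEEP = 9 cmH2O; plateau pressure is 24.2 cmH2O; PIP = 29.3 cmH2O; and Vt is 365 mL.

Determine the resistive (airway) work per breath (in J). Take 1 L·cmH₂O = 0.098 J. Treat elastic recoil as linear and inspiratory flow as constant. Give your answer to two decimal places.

0.18

With constant inspiratory flow the resistive pressure is constant at PIP − Pplat = 29.3 − 24.2 = 5.1 cmH2O, so resistive work = 5.1 × 0.365 = 1.862 L·cmH2O.
× 0.098 J/(L·cmH2O) → 0.1825 J.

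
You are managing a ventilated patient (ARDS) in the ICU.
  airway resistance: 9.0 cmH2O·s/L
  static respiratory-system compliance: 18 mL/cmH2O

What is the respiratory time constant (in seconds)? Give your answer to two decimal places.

0.16

τ = R × C = 9.0 × 18 mL/cmH2O = 9.0 × 0.018 L/cmH2O = 0.162 s.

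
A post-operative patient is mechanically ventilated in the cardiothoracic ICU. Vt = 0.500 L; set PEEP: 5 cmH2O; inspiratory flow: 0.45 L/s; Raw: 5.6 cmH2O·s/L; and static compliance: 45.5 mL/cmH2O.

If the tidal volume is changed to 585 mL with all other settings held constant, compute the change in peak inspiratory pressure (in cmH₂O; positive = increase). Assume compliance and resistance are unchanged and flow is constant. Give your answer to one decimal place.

1.9

PIP = Vt/C + R·V̇ + PEEP (constant-flow equation of motion).
Only the elastic term changes: ΔPIP = ΔVt / C = (585 − 500) / 45.5 = 1.868 cmH2O.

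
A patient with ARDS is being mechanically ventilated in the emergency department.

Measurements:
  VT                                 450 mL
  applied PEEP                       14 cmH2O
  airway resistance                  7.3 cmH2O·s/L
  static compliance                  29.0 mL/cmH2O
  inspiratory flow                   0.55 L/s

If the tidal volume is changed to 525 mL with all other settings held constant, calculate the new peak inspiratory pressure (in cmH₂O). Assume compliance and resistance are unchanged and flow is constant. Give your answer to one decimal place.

PIP = Vt/C + R·V̇ + PEEP (constant-flow equation of motion).
Only the elastic term changes: ΔPIP = ΔVt / C = (525 − 450) / 29.0 = 2.586 cmH2O.
Original PIP = 450/29.0 + 7.3×0.55 + 14 = 33.532 cmH2O; new PIP = 33.532 + (2.586) = 36.118 cmH2O.

36.1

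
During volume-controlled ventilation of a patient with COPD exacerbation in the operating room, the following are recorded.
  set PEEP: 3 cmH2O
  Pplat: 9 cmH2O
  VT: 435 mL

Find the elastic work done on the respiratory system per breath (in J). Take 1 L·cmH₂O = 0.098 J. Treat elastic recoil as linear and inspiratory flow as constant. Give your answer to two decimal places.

0.13

Elastic work ≈ ½ × (Pplat − PEEP) × Vt = 0.5 × (9 − 3) × 0.435 L = 0.5 × 6.0 × 0.435 = 1.305 L·cmH2O.
× 0.098 J/(L·cmH2O) → 0.1279 J.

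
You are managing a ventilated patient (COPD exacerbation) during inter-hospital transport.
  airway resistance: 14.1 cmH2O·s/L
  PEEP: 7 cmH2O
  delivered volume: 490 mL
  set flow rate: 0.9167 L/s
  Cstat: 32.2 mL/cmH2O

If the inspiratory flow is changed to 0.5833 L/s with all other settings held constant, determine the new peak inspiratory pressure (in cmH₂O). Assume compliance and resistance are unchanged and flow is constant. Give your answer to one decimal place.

30.4

PIP = Vt/C + R·V̇ + PEEP (constant-flow equation of motion).
Only the resistive term changes: ΔPIP = R × ΔV̇ = 14.1 × (0.5833 − 0.9167) = 14.1 × -0.3334 = -4.701 cmH2O.
Original PIP = 490/32.2 + 14.1×0.9167 + 7 = 35.143 cmH2O; new PIP = 35.143 + (-4.701) = 30.442 cmH2O.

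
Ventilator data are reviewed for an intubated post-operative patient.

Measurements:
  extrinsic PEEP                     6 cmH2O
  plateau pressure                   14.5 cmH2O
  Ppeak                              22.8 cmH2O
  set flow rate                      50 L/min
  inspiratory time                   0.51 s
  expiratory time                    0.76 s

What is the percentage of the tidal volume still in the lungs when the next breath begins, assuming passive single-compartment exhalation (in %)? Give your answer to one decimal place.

21.7

Flow: 50 L/min ÷ 60 = 0.8333 L/s.
Vt = flow × Ti = 0.8333 L/s × 0.51 s × 1000 mL/L = 424.98 mL.
R = (PIP − Pplat)/V̇ = (22.8 − 14.5) / 0.8333 = 8.3/0.8333 = 9.96 cmH2O·s/L.
C = Vt/(Pplat − PEEP) = 424.98 / (14.5 − 6) = 424.98/8.5 = 49.998 mL/cmH2O.
τ = R × C = 9.96 × 0.05 L/cmH2O = 0.498 s.
Fraction remaining at end-expiration = e^(−Te/τ) = e^(−0.76/0.498) = 0.2174 → 21.74%.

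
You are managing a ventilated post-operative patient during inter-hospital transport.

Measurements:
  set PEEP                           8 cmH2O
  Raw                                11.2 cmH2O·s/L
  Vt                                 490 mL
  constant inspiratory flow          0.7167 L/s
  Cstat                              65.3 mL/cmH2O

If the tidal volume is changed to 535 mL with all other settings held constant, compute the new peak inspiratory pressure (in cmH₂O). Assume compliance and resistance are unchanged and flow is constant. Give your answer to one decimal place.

PIP = Vt/C + R·V̇ + PEEP (constant-flow equation of motion).
Only the elastic term changes: ΔPIP = ΔVt / C = (535 − 490) / 65.3 = 0.6891 cmH2O.
Original PIP = 490/65.3 + 11.2×0.7167 + 8 = 23.531 cmH2O; new PIP = 23.531 + (0.6891) = 24.22 cmH2O.

24.2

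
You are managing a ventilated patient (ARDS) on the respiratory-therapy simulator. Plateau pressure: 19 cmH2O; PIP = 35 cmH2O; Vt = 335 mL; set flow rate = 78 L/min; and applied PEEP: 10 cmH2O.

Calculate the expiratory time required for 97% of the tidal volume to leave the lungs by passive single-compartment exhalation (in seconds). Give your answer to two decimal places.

Flow: 78 L/min ÷ 60 = 1.3 L/s.
R = (PIP − Pplat)/V̇ = (35 − 19) / 1.3 = 16.0/1.3 = 12.308 cmH2O·s/L.
C = Vt/(Pplat − PEEP) = 335.0 / (19 − 10) = 335.0/9.0 = 37.222 mL/cmH2O.
τ = R × C = 12.308 × 0.03722 L/cmH2O = 0.4581 s.
t = −τ·ln(1 − 0.97) = −0.4581·ln(0.03) = 1.606 s.

1.61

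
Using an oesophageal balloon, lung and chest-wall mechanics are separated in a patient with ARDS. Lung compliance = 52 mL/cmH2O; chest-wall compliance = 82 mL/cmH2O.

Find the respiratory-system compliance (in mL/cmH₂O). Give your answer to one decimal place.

Lung and chest wall are elastances in series: 1/Crs = 1/CL + 1/Ccw.
1/Crs = 1/52 + 1/82 = 0.03143.
Crs = 31.817 mL/cmH2O.

31.8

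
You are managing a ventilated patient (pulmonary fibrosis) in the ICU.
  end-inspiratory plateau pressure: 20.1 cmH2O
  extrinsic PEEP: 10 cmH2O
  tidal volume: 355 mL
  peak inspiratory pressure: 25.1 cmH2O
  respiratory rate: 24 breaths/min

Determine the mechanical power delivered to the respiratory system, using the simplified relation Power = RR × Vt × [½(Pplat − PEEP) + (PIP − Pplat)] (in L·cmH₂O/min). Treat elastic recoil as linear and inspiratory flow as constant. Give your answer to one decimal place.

85.6

Per-breath work = Vt × [½(Pplat−PEEP) + (PIP−Pplat)] = 0.355 × [0.5×10.1 + 5.0] = 0.355 × 10.05 = 3.568 L·cmH2O.
Power = 24 × 3.568 = 85.632 L·cmH2O/min.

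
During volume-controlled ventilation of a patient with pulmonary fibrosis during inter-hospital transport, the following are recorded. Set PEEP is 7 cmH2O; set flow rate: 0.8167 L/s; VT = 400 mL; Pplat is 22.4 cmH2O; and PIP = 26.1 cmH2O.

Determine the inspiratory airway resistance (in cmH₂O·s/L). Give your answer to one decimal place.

Raw = (PIP − Pplat) / flow = (26.1 − 22.4) / 0.8167 = 3.7 / 0.8167 = 4.53 cmH2O·s/L.

4.5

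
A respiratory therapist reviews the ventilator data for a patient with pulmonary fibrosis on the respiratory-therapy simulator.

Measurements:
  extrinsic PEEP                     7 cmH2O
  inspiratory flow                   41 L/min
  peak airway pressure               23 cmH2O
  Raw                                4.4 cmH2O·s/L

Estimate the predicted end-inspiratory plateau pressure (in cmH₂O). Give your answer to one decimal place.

20.0

Flow: 41 L/min ÷ 60 = 0.6833 L/s.
Pplat = PIP − Raw × flow = 23 − 4.4 × 0.6833 = 23 − 3.007 = 19.993 cmH2O.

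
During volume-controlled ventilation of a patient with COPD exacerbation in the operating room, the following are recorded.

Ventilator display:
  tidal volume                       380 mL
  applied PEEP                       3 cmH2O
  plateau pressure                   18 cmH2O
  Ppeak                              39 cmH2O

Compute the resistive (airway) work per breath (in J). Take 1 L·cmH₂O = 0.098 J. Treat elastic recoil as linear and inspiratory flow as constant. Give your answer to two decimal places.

With constant inspiratory flow the resistive pressure is constant at PIP − Pplat = 39 − 18 = 21.0 cmH2O, so resistive work = 21.0 × 0.380 = 7.98 L·cmH2O.
× 0.098 J/(L·cmH2O) → 0.782 J.

0.78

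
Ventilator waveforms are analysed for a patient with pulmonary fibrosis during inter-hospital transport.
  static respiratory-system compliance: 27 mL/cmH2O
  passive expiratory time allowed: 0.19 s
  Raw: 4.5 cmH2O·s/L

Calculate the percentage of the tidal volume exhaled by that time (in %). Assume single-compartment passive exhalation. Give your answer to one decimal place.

79.1

τ = R × C = 4.5 × 27 mL/cmH2O = 4.5 × 0.027 L/cmH2O = 0.1215 s.
Passive exhalation: V(t)/V₀ = e^(−t/τ) = e^(−0.19/0.1215) = 0.2093.
Fraction exhaled = 1 − 0.2093 = 0.7907 → 79.07%.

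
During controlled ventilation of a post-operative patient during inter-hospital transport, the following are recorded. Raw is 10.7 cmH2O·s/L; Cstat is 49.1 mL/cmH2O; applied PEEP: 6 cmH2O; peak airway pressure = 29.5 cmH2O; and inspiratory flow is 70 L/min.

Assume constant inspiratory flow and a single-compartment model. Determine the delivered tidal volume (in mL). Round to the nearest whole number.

Flow: 70 L/min ÷ 60 = 1.1667 L/s.
Equation of motion (constant flow): PIP = Vt/C + R·V̇ + PEEP.
Vt/C = PIP − R·V̇ − PEEP = 29.5 − 12.484 − 6 = 11.016 cmH2O.
Vt = C × 11.016 = 49.1 × 11.016 = 540.89 mL.

541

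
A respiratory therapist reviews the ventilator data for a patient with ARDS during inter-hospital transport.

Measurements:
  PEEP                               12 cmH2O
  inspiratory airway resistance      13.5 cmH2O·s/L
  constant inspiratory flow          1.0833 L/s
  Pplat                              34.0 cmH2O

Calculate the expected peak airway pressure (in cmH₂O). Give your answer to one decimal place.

48.6

PIP = Pplat + Raw × flow = 34.0 + 13.5 × 1.0833 = 34.0 + 14.625 = 48.625 cmH2O.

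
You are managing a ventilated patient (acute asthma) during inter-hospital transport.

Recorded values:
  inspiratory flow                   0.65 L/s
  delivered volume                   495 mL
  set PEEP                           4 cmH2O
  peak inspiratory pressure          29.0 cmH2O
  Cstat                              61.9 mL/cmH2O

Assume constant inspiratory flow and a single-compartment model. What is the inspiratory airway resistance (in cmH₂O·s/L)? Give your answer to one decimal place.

26.2

Equation of motion (constant flow): PIP = Vt/C + R·V̇ + PEEP.
R·V̇ = PIP − Vt/C − PEEP = 29.0 − 495/61.9 − 4 = 29.0 − 7.997 − 4 = 17.003 cmH2O.
R = 17.003 / 0.65 = 26.158 cmH2O·s/L.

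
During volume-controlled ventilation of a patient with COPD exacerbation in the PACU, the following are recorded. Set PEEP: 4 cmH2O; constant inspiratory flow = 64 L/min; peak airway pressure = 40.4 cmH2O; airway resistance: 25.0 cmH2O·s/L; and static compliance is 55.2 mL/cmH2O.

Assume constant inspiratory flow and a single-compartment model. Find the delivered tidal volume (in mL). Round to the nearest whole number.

537

Flow: 64 L/min ÷ 60 = 1.0667 L/s.
Equation of motion (constant flow): PIP = Vt/C + R·V̇ + PEEP.
Vt/C = PIP − R·V̇ − PEEP = 40.4 − 26.668 − 4 = 9.732 cmH2O.
Vt = C × 9.732 = 55.2 × 9.732 = 537.21 mL.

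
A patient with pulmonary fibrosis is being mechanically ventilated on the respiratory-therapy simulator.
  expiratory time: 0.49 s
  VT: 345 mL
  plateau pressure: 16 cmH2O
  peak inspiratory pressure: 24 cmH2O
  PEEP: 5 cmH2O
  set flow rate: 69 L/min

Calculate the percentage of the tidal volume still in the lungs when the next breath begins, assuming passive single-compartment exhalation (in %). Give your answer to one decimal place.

10.6

Flow: 69 L/min ÷ 60 = 1.15 L/s.
R = (PIP − Pplat)/V̇ = (24 − 16) / 1.15 = 8.0/1.15 = 6.957 cmH2O·s/L.
C = Vt/(Pplat − PEEP) = 345.0 / (16 − 5) = 345.0/11.0 = 31.364 mL/cmH2O.
τ = R × C = 6.957 × 0.03136 L/cmH2O = 0.2182 s.
Fraction remaining at end-expiration = e^(−Te/τ) = e^(−0.49/0.2182) = 0.1059 → 10.59%.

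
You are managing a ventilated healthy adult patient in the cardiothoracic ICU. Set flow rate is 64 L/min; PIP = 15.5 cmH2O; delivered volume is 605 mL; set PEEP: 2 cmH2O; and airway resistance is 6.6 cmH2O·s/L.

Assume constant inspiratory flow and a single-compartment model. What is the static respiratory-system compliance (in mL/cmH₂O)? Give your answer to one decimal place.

Flow: 64 L/min ÷ 60 = 1.0667 L/s.
Equation of motion (constant flow): PIP = Vt/C + R·V̇ + PEEP.
Vt/C = PIP − R·V̇ − PEEP = 15.5 − 6.6×1.0667 − 2 = 15.5 − 7.04 − 2 = 6.46 cmH2O.
C = Vt / 6.46 = 605 / 6.46 = 93.653 mL/cmH2O.

93.7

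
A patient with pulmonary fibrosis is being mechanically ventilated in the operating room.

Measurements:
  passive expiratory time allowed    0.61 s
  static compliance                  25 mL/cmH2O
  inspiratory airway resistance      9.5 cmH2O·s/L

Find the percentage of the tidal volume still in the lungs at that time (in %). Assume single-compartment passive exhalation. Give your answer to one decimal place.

7.7

τ = R × C = 9.5 × 25 mL/cmH2O = 9.5 × 0.025 L/cmH2O = 0.2375 s.
Passive exhalation: V(t)/V₀ = e^(−t/τ) = e^(−0.61/0.2375) = 0.07666.
Fraction remaining = 0.07666 → 7.666%.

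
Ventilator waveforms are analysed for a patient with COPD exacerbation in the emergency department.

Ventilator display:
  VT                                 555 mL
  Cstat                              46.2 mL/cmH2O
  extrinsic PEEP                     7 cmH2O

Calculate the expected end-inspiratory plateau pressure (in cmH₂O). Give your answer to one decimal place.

19.0

Pplat = PEEP + Vt / Cstat = 7 + 555 / 46.2 = 7 + 12.013 = 19.013 cmH2O.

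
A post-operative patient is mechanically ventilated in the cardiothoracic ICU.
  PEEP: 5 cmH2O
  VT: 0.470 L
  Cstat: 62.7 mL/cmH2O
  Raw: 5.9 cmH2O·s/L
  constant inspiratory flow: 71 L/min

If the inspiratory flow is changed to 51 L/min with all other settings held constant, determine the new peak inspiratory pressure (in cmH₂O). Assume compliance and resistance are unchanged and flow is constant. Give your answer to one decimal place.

Flow: 71 L/min ÷ 60 = 1.1833 L/s.
New flow: 51 L/min ÷ 60 = 0.85 L/s.
PIP = Vt/C + R·V̇ + PEEP (constant-flow equation of motion).
Only the resistive term changes: ΔPIP = R × ΔV̇ = 5.9 × (0.85 − 1.1833) = 5.9 × -0.3333 = -1.966 cmH2O.
Original PIP = 470/62.7 + 5.9×1.1833 + 5 = 19.477 cmH2O; new PIP = 19.477 + (-1.966) = 17.511 cmH2O.

17.5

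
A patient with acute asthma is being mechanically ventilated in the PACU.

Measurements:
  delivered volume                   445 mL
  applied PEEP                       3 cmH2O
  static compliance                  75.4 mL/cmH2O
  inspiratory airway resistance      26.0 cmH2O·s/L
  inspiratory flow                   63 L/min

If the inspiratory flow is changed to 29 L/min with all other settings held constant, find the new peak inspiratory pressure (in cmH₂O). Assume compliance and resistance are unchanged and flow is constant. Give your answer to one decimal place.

21.5

Flow: 63 L/min ÷ 60 = 1.05 L/s.
New flow: 29 L/min ÷ 60 = 0.4833 L/s.
PIP = Vt/C + R·V̇ + PEEP (constant-flow equation of motion).
Only the resistive term changes: ΔPIP = R × ΔV̇ = 26.0 × (0.4833 − 1.05) = 26.0 × -0.5667 = -14.734 cmH2O.
Original PIP = 445/75.4 + 26.0×1.05 + 3 = 36.202 cmH2O; new PIP = 36.202 + (-14.734) = 21.468 cmH2O.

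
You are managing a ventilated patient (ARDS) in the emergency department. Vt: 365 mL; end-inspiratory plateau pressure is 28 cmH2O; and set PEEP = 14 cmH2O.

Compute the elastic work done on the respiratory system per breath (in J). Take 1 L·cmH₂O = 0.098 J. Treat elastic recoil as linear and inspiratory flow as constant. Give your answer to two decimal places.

0.25

Elastic work ≈ ½ × (Pplat − PEEP) × Vt = 0.5 × (28 − 14) × 0.365 L = 0.5 × 14.0 × 0.365 = 2.555 L·cmH2O.
× 0.098 J/(L·cmH2O) → 0.2504 J.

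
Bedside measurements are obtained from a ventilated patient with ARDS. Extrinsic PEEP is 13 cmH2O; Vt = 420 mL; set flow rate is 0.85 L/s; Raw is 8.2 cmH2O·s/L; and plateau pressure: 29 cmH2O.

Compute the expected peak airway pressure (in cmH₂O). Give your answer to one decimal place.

36.0

PIP = Pplat + Raw × flow = 29 + 8.2 × 0.85 = 29 + 6.97 = 35.97 cmH2O.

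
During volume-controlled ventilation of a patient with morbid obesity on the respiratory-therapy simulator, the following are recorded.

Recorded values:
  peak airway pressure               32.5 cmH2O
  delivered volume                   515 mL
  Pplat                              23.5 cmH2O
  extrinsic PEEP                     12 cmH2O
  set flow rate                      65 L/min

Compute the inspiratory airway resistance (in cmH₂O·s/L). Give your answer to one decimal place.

Flow: 65 L/min ÷ 60 = 1.0833 L/s.
Raw = (PIP − Pplat) / flow = (32.5 − 23.5) / 1.0833 = 9.0 / 1.0833 = 8.308 cmH2O·s/L.

8.3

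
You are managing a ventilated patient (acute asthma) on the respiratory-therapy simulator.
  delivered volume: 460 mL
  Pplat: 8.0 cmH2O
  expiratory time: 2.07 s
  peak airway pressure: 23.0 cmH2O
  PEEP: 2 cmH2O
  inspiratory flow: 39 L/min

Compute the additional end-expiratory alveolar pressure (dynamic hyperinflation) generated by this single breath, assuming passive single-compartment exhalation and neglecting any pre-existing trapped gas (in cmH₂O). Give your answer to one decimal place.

Flow: 39 L/min ÷ 60 = 0.65 L/s.
R = (PIP − Pplat)/V̇ = (23.0 − 8.0) / 0.65 = 15.0/0.65 = 23.077 cmH2O·s/L.
C = Vt/(Pplat − PEEP) = 460.0 / (8.0 − 2) = 460.0/6.0 = 76.667 mL/cmH2O.
τ = R × C = 23.077 × 0.07667 L/cmH2O = 1.769 s.
Fraction remaining = e^(−Te/τ) = e^(−2.07/1.769) = 0.3103; trapped volume = 460.0 × 0.3103 = 142.74 mL.
Additional alveolar pressure from trapping ≈ V_trapped / C = 142.74 / 76.667 = 1.862 cmH2O.

1.9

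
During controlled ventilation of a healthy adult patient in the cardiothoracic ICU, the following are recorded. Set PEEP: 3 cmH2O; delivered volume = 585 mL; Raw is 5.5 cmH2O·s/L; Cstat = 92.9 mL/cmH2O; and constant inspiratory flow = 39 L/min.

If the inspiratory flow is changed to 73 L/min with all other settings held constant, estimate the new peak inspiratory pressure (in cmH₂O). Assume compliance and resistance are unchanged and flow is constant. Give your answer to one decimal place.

16.0

Flow: 39 L/min ÷ 60 = 0.65 L/s.
New flow: 73 L/min ÷ 60 = 1.2167 L/s.
PIP = Vt/C + R·V̇ + PEEP (constant-flow equation of motion).
Only the resistive term changes: ΔPIP = R × ΔV̇ = 5.5 × (1.2167 − 0.65) = 5.5 × 0.5667 = 3.117 cmH2O.
Original PIP = 585/92.9 + 5.5×0.65 + 3 = 12.872 cmH2O; new PIP = 12.872 + (3.117) = 15.989 cmH2O.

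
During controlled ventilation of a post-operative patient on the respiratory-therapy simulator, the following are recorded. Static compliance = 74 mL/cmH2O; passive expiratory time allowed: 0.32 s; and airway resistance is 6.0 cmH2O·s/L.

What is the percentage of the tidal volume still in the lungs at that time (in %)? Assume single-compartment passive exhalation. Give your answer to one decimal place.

48.6

τ = R × C = 6.0 × 74 mL/cmH2O = 6.0 × 0.074 L/cmH2O = 0.444 s.
Passive exhalation: V(t)/V₀ = e^(−t/τ) = e^(−0.32/0.444) = 0.4864.
Fraction remaining = 0.4864 → 48.64%.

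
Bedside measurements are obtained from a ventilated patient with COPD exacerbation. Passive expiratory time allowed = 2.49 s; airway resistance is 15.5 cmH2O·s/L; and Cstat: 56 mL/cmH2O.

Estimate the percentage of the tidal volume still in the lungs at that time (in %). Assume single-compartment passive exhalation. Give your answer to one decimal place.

5.7

τ = R × C = 15.5 × 56 mL/cmH2O = 15.5 × 0.056 L/cmH2O = 0.868 s.
Passive exhalation: V(t)/V₀ = e^(−t/τ) = e^(−2.49/0.868) = 0.05677.
Fraction remaining = 0.05677 → 5.677%.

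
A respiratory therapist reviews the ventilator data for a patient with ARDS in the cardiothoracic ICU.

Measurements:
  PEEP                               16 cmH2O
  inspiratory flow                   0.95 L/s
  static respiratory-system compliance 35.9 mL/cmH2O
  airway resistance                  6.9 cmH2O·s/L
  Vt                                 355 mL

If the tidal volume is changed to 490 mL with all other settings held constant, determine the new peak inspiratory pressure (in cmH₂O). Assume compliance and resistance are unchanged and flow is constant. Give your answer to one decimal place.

36.2

PIP = Vt/C + R·V̇ + PEEP (constant-flow equation of motion).
Only the elastic term changes: ΔPIP = ΔVt / C = (490 − 355) / 35.9 = 3.76 cmH2O.
Original PIP = 355/35.9 + 6.9×0.95 + 16 = 32.444 cmH2O; new PIP = 32.444 + (3.76) = 36.204 cmH2O.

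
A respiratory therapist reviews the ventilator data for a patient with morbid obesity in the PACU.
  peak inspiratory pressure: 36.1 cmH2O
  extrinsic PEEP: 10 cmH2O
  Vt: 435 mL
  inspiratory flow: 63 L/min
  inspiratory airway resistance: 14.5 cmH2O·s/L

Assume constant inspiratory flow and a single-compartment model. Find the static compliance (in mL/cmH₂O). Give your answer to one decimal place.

Flow: 63 L/min ÷ 60 = 1.05 L/s.
Equation of motion (constant flow): PIP = Vt/C + R·V̇ + PEEP.
Vt/C = PIP − R·V̇ − PEEP = 36.1 − 14.5×1.05 − 10 = 36.1 − 15.225 − 10 = 10.875 cmH2O.
C = Vt / 10.875 = 435 / 10.875 = 40.0 mL/cmH2O.

40.0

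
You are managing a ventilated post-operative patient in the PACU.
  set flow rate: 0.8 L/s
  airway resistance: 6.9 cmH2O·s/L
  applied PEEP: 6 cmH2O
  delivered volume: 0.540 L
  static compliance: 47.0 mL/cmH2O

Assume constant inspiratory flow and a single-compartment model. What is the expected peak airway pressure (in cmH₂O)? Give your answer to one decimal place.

23.0

Equation of motion (constant flow): PIP = Vt/C + R·V̇ + PEEP.
PIP = 540/47.0 + 6.9×0.8 + 6 = 11.489 + 5.52 + 6 = 23.009 cmH2O.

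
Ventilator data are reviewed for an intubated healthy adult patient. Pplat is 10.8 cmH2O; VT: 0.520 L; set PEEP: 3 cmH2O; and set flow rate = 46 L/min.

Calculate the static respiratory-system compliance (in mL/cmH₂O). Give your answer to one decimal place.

Cstat = Vt / (Pplat − PEEP) = 520 / (10.8 − 3) = 520 / 7.8 = 66.667 mL/cmH2O.

66.7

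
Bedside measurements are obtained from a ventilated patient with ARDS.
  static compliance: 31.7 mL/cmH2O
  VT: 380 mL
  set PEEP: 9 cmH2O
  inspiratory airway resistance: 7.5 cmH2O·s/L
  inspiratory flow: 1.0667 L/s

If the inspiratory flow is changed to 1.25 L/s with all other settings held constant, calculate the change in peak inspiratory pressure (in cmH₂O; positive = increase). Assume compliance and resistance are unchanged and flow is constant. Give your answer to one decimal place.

PIP = Vt/C + R·V̇ + PEEP (constant-flow equation of motion).
Only the resistive term changes: ΔPIP = R × ΔV̇ = 7.5 × (1.25 − 1.0667) = 7.5 × 0.1833 = 1.375 cmH2O.

1.4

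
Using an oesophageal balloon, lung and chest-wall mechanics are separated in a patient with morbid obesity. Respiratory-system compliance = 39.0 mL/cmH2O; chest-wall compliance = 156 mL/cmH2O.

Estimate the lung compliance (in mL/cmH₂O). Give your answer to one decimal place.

1/CL = 1/Crs − 1/Ccw.
1/CL = 1/39.0 − 1/156 = 0.01923.
CL = 52.002 mL/cmH2O.

52.0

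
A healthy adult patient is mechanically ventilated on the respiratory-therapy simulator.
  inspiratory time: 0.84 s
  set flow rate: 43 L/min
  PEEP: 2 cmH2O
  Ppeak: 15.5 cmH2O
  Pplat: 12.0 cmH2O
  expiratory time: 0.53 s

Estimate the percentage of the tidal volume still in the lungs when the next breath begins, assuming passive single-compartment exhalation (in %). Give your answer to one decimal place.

16.5

Flow: 43 L/min ÷ 60 = 0.7167 L/s.
Vt = flow × Ti = 0.7167 L/s × 0.84 s × 1000 mL/L = 602.03 mL.
R = (PIP − Pplat)/V̇ = (15.5 − 12.0) / 0.7167 = 3.5/0.7167 = 4.883 cmH2O·s/L.
C = Vt/(Pplat − PEEP) = 602.03 / (12.0 − 2) = 602.03/10.0 = 60.203 mL/cmH2O.
τ = R × C = 4.883 × 0.0602 L/cmH2O = 0.294 s.
Fraction remaining at end-expiration = e^(−Te/τ) = e^(−0.53/0.294) = 0.1648 → 16.48%.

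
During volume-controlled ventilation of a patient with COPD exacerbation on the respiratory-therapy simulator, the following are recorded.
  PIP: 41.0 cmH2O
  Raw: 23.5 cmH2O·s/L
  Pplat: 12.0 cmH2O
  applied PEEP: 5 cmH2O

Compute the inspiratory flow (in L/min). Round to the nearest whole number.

flow = (PIP − Pplat) / Raw = (41.0 − 12.0) / 23.5 = 1.234 L/s × 60 = 74.04 L/min.

74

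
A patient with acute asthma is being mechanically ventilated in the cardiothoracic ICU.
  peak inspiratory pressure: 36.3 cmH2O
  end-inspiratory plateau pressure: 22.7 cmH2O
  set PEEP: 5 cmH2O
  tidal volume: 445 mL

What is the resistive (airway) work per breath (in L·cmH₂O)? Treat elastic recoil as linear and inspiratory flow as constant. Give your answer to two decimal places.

With constant inspiratory flow the resistive pressure is constant at PIP − Pplat = 36.3 − 22.7 = 13.6 cmH2O, so resistive work = 13.6 × 0.445 = 6.052 L·cmH2O.

6.05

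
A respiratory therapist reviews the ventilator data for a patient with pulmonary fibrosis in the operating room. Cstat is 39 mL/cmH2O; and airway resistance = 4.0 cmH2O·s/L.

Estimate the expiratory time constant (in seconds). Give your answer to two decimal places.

0.16

τ = R × C = 4.0 × 39 mL/cmH2O = 4.0 × 0.039 L/cmH2O = 0.156 s.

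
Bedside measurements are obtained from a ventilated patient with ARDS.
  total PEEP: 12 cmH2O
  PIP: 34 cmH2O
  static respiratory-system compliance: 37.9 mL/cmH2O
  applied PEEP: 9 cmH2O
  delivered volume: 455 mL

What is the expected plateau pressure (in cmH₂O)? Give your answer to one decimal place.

End-expiratory occlusion gives total PEEP = 12 cmH2O (intrinsic PEEP = 12 − 9 = 3). Use total PEEP for the elastic gradient.
Pplat = PEEPtotal + Vt / Cstat = 12 + 455 / 37.9 = 12 + 12.005 = 24.005 cmH2O.

24.0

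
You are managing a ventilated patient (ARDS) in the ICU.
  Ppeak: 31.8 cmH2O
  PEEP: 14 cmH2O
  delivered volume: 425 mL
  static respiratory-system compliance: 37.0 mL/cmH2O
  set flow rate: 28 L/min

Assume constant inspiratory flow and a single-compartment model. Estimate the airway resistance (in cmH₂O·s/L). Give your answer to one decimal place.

13.5

Flow: 28 L/min ÷ 60 = 0.4667 L/s.
Equation of motion (constant flow): PIP = Vt/C + R·V̇ + PEEP.
R·V̇ = PIP − Vt/C − PEEP = 31.8 − 425/37.0 − 14 = 31.8 − 11.486 − 14 = 6.314 cmH2O.
R = 6.314 / 0.4667 = 13.529 cmH2O·s/L.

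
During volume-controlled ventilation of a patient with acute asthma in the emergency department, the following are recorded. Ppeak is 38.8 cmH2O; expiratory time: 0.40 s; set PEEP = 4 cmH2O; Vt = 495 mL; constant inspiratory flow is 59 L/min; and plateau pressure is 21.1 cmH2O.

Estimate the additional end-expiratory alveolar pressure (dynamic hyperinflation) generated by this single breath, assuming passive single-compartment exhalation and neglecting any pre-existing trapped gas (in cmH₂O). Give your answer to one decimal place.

Flow: 59 L/min ÷ 60 = 0.9833 L/s.
R = (PIP − Pplat)/V̇ = (38.8 − 21.1) / 0.9833 = 17.7/0.9833 = 18.001 cmH2O·s/L.
C = Vt/(Pplat − PEEP) = 495.0 / (21.1 − 4) = 495.0/17.1 = 28.947 mL/cmH2O.
τ = R × C = 18.001 × 0.02895 L/cmH2O = 0.5211 s.
Fraction remaining = e^(−Te/τ) = e^(−0.40/0.5211) = 0.4641; trapped volume = 495.0 × 0.4641 = 229.73 mL.
Additional alveolar pressure from trapping ≈ V_trapped / C = 229.73 / 28.947 = 7.936 cmH2O.

7.9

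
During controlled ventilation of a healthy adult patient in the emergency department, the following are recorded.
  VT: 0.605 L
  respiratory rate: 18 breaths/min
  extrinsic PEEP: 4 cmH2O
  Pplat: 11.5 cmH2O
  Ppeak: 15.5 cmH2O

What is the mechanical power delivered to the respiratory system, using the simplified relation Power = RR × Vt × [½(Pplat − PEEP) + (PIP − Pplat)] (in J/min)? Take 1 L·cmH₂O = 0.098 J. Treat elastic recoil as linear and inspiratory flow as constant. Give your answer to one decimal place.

Per-breath work = Vt × [½(Pplat−PEEP) + (PIP−Pplat)] = 0.605 × [0.5×7.5 + 4.0] = 0.605 × 7.75 = 4.689 L·cmH2O.
Power = 18 × 4.689 = 84.402 L·cmH2O/min.
× 0.098 J/(L·cmH2O) → 8.271 J/min.

8.3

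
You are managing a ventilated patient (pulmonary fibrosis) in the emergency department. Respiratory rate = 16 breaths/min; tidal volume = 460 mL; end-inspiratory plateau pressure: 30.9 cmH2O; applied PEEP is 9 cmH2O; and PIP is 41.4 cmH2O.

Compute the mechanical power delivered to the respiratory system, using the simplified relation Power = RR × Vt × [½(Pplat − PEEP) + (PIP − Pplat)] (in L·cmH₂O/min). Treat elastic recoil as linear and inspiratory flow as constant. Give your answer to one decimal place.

Per-breath work = Vt × [½(Pplat−PEEP) + (PIP−Pplat)] = 0.460 × [0.5×21.9 + 10.5] = 0.460 × 21.45 = 9.867 L·cmH2O.
Power = 16 × 9.867 = 157.87 L·cmH2O/min.

157.9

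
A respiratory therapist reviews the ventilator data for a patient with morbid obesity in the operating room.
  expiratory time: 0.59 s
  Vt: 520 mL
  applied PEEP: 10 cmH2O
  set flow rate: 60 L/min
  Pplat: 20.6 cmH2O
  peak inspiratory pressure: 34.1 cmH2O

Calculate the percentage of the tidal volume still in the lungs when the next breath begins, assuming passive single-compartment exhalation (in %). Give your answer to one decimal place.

41.0

Flow: 60 L/min ÷ 60 = 1 L/s.
R = (PIP − Pplat)/V̇ = (34.1 − 20.6) / 1 = 13.5/1 = 13.5 cmH2O·s/L.
C = Vt/(Pplat − PEEP) = 520.0 / (20.6 − 10) = 520.0/10.6 = 49.057 mL/cmH2O.
τ = R × C = 13.5 × 0.04906 L/cmH2O = 0.6623 s.
Fraction remaining at end-expiration = e^(−Te/τ) = e^(−0.59/0.6623) = 0.4103 → 41.03%.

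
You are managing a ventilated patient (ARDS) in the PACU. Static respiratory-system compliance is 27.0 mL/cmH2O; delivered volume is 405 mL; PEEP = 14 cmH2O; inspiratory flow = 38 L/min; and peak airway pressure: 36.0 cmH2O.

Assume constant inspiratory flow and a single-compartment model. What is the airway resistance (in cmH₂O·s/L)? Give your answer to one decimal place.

11.1

Flow: 38 L/min ÷ 60 = 0.6333 L/s.
Equation of motion (constant flow): PIP = Vt/C + R·V̇ + PEEP.
R·V̇ = PIP − Vt/C − PEEP = 36.0 − 405/27.0 − 14 = 36.0 − 15.0 − 14 = 7.0 cmH2O.
R = 7.0 / 0.6333 = 11.053 cmH2O·s/L.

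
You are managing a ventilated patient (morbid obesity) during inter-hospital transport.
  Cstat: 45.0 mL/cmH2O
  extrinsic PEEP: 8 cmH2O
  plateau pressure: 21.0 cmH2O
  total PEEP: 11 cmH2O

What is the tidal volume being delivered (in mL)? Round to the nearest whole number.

450

End-expiratory occlusion gives total PEEP = 11 cmH2O (intrinsic PEEP = 11 − 8 = 3). Use total PEEP for the elastic gradient.
Vt = Cstat × (Pplat − PEEPtotal) = 45.0 × (21.0 − 11) = 45.0 × 10.0 = 450.0 mL.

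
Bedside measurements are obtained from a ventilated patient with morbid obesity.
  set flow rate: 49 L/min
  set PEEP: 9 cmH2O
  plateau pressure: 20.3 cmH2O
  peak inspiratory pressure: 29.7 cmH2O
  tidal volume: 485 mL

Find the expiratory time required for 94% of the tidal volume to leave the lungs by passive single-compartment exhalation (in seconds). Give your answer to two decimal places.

1.39

Flow: 49 L/min ÷ 60 = 0.8167 L/s.
R = (PIP − Pplat)/V̇ = (29.7 − 20.3) / 0.8167 = 9.4/0.8167 = 11.51 cmH2O·s/L.
C = Vt/(Pplat − PEEP) = 485.0 / (20.3 − 9) = 485.0/11.3 = 42.92 mL/cmH2O.
τ = R × C = 11.51 × 0.04292 L/cmH2O = 0.494 s.
t = −τ·ln(1 − 0.94) = −0.494·ln(0.06) = 1.39 s.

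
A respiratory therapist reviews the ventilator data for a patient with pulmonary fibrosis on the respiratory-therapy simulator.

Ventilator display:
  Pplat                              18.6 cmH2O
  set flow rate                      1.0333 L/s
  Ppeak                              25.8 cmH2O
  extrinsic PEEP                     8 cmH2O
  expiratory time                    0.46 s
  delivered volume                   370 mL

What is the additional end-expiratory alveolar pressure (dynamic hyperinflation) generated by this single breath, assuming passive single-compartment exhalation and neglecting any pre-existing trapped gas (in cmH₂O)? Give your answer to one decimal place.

1.6

R = (PIP − Pplat)/V̇ = (25.8 − 18.6) / 1.0333 = 7.2/1.0333 = 6.968 cmH2O·s/L.
C = Vt/(Pplat − PEEP) = 370.0 / (18.6 − 8) = 370.0/10.6 = 34.906 mL/cmH2O.
τ = R × C = 6.968 × 0.03491 L/cmH2O = 0.2433 s.
Fraction remaining = e^(−Te/τ) = e^(−0.46/0.2433) = 0.151; trapped volume = 370.0 × 0.151 = 55.87 mL.
Additional alveolar pressure from trapping ≈ V_trapped / C = 55.87 / 34.906 = 1.601 cmH2O.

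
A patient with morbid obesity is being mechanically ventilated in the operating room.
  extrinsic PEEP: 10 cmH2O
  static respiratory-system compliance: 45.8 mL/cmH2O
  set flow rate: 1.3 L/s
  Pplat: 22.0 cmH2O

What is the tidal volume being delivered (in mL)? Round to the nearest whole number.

Vt = Cstat × (Pplat − PEEP) = 45.8 × (22.0 − 10) = 45.8 × 12.0 = 549.6 mL.

550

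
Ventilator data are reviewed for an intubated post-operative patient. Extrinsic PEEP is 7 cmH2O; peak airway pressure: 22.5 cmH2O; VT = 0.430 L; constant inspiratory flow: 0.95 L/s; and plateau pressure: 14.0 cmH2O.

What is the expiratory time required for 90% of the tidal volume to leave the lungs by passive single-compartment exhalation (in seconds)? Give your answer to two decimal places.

1.27

R = (PIP − Pplat)/V̇ = (22.5 − 14.0) / 0.95 = 8.5/0.95 = 8.947 cmH2O·s/L.
C = Vt/(Pplat − PEEP) = 430.0 / (14.0 − 7) = 430.0/7.0 = 61.429 mL/cmH2O.
τ = R × C = 8.947 × 0.06143 L/cmH2O = 0.5496 s.
t = −τ·ln(1 − 0.90) = −0.5496·ln(0.1) = 1.266 s.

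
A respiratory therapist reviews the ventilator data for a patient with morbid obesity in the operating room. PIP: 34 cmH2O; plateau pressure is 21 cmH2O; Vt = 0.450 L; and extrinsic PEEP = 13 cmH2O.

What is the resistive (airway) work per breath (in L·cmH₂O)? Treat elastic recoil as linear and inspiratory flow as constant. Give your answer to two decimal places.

5.85

With constant inspiratory flow the resistive pressure is constant at PIP − Pplat = 34 − 21 = 13.0 cmH2O, so resistive work = 13.0 × 0.450 = 5.85 L·cmH2O.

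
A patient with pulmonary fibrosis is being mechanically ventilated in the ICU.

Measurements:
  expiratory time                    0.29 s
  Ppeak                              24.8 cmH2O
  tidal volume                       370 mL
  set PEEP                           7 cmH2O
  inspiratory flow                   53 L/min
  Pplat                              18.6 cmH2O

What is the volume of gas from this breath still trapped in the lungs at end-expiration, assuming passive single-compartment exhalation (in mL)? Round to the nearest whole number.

Flow: 53 L/min ÷ 60 = 0.8833 L/s.
R = (PIP − Pplat)/V̇ = (24.8 − 18.6) / 0.8833 = 6.2/0.8833 = 7.019 cmH2O·s/L.
C = Vt/(Pplat − PEEP) = 370.0 / (18.6 − 7) = 370.0/11.6 = 31.897 mL/cmH2O.
τ = R × C = 7.019 × 0.0319 L/cmH2O = 0.2239 s.
Fraction remaining = e^(−Te/τ) = e^(−0.29/0.2239) = 0.2738.
Trapped volume = 370.0 × 0.2738 = 101.31 mL.

101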